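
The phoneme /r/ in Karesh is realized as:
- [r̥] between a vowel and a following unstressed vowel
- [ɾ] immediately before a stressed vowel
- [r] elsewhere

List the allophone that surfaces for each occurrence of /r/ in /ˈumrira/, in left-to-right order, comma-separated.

Occurrence 1 (position 3): no conditioning environment matches → elsewhere allophone [r].
Occurrence 2 (position 5): between a vowel and a following unstressed vowel → [r̥].

[r], [r̥]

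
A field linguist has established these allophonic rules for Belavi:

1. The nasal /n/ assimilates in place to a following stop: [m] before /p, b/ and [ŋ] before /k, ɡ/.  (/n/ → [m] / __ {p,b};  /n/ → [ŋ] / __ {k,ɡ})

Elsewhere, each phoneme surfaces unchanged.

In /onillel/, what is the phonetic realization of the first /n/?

/n/ — between /o/ and /i/; rule 1 does not apply here → [n].

[n]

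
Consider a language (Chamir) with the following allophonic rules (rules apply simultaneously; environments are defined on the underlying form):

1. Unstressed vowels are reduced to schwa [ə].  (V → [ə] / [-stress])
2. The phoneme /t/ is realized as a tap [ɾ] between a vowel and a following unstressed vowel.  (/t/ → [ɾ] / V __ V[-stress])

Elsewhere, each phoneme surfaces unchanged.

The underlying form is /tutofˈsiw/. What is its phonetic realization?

[təɾəfˈsiw]

/t/ (word-initial) fails the environment for rule 2, so it stays [t].
/u/ (between /t/ and /t/): in an unstressed syllable, so rule 1 applies → [ə].
/t/ meets the environment for rule 2 (between a vowel and a following unstressed vowel) → [ɾ].
/o/ — between /t/ and /f/, in an unstressed syllable — surfaces as [ə] (rule 1).
/f/ stays [f].
/s/ stays [s].
/i/ (between /s/ and /w/) is in the target of rule 1 but the environment (in an unstressed syllable) is not met → [i].
/w/ (word-final): no rule targets it → [w].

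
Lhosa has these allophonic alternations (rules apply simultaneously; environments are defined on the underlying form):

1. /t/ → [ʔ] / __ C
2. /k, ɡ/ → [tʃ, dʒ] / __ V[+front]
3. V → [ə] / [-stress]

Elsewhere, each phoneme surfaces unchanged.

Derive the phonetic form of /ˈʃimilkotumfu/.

[ˈʃiməlkətəmfə]

/ʃ/ stays [ʃ].
/i/ (between /ʃ/ and /m/) fails the environment for rule 3, so it stays [i].
/m/ stays [m].
/i/ — between /m/ and /l/, in an unstressed syllable — surfaces as [ə] (rule 3).
/l/ (between /i/ and /k/): no rule targets it → [l].
/k/ (between /l/ and /o/): rule 2 targets it, but not before a front vowel → unchanged [k].
Rule 3 applies to /o/ (between /k/ and /t/: in an unstressed syllable) → [ə].
/t/ (between /o/ and /u/) fails the environment for rule 1, so it stays [t].
/u/ meets the environment for rule 3 (in an unstressed syllable) → [ə].
/m/ — not in any rule's target class → [m].
/f/ stays [f].
/u/ (word-final): in an unstressed syllable, so rule 3 applies → [ə].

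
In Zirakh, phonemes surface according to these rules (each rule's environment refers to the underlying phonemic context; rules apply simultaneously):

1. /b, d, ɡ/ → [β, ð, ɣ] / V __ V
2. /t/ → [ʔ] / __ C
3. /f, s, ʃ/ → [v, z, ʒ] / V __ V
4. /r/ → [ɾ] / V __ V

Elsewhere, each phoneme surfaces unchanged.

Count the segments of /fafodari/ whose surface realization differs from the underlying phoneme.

3

Segments that undergo a rule: /f/ → [v] (rule 3); /d/ → [ð] (rule 1); /r/ → [ɾ] (rule 4).
All other segments surface unchanged.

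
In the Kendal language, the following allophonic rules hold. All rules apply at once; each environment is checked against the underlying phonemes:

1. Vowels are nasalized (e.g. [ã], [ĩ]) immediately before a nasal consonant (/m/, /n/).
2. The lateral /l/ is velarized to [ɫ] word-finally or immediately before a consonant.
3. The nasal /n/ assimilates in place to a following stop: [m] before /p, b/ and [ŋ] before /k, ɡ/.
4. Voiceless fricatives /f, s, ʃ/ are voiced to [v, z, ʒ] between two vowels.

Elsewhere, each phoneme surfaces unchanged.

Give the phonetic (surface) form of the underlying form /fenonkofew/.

/f/ — word-initial; rule 4 does not apply here → [f].
/e/ (between /f/ and /n/) occurs before a nasal consonant → [ẽ] by rule 1.
/n/ (between /e/ and /o/) fails the environment for rule 3, so it stays [n].
/o/ meets the environment for rule 1 (before a nasal consonant) → [õ].
/n/ — between /o/ and /k/, before a labial or velar stop — surfaces as [ŋ] (rule 3).
/k/ — not in any rule's target class → [k].
/o/ (between /k/ and /f/): rule 1 targets it, but not before a nasal consonant → unchanged [o].
/f/ — between /o/ and /e/, between two vowels — surfaces as [v] (rule 4).
/e/ (between /f/ and /w/) fails the environment for rule 1, so it stays [e].
/w/ stays [w].

[fẽnõŋkovew]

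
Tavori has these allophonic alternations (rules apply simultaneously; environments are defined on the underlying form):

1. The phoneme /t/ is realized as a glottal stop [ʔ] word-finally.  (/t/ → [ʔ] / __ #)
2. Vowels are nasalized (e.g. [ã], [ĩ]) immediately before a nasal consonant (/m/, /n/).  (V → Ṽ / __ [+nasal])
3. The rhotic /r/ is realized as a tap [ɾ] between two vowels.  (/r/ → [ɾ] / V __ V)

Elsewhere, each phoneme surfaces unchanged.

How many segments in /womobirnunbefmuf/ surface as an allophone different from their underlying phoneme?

2

Segments that undergo a rule: /o/ → [õ] (rule 2); /u/ → [ũ] (rule 2).
All other segments surface unchanged.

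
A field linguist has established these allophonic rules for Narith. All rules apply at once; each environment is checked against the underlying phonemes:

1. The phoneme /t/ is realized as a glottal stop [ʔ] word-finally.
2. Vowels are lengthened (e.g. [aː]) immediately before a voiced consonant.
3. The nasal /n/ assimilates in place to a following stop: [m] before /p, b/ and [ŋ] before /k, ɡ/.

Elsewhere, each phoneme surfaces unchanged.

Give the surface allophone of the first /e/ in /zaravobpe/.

/e/ (word-final) is in the target of rule 2 but the environment (before a voiced consonant) is not met → [e].

[e]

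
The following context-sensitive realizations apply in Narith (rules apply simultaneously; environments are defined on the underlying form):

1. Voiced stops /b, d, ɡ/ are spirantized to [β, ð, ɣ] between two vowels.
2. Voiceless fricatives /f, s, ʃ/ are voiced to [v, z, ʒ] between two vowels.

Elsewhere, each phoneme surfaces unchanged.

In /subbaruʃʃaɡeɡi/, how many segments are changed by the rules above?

Segments that undergo a rule: /ɡ/ → [ɣ] (rule 1); /ɡ/ → [ɣ] (rule 1).
All other segments surface unchanged.

2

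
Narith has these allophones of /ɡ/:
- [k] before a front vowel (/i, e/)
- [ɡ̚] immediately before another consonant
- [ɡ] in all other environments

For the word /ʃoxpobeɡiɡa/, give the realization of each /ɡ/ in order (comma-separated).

Occurrence 1 (position 8): before a front vowel (/i, e/) → [k].
Occurrence 2 (position 10): no conditioning environment matches → elsewhere allophone [ɡ].

[k], [ɡ]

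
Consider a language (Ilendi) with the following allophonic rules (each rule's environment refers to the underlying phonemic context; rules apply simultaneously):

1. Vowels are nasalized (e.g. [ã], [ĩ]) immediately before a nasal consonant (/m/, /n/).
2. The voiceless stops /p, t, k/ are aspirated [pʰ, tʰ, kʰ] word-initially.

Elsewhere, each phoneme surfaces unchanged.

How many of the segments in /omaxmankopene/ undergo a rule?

3

Segments that undergo a rule: /o/ → [õ] (rule 1); /a/ → [ã] (rule 1); /e/ → [ẽ] (rule 1).
All other segments surface unchanged.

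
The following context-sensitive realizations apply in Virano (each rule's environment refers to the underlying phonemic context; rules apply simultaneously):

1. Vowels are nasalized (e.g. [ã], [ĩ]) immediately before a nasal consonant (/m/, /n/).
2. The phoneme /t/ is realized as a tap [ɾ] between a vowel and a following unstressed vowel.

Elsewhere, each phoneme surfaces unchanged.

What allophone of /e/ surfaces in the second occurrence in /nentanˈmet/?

[e]

/e/ (between /m/ and /t/) is in the target of rule 1 but the environment (before a nasal consonant) is not met → [e].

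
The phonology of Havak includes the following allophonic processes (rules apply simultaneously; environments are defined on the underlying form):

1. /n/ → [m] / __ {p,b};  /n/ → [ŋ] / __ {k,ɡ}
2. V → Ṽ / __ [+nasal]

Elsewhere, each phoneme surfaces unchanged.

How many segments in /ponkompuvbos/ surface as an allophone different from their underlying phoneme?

3

Segments that undergo a rule: /o/ → [õ] (rule 2); /n/ → [ŋ] (rule 1); /o/ → [õ] (rule 2).
All other segments surface unchanged.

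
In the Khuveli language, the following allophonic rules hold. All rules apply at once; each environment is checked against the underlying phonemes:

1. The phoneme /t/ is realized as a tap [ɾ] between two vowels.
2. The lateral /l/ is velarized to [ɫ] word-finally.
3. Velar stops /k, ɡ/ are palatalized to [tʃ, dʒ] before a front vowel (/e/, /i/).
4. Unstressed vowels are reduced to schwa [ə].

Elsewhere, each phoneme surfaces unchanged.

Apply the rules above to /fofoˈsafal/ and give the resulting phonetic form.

[fəfəˈsafəɫ]

/f/ stays [f].
/o/ — between /f/ and /f/, in an unstressed syllable — surfaces as [ə] (rule 4).
/f/ stays [f].
/o/ (between /f/ and /s/): in an unstressed syllable, so rule 4 applies → [ə].
/s/ — not in any rule's target class → [s].
/a/ (between /s/ and /f/) fails the environment for rule 4, so it stays [a].
/f/ (between /a/ and /a/): no rule targets it → [f].
/a/ meets the environment for rule 4 (in an unstressed syllable) → [ə].
/l/ meets the environment for rule 2 (word-finally) → [ɫ].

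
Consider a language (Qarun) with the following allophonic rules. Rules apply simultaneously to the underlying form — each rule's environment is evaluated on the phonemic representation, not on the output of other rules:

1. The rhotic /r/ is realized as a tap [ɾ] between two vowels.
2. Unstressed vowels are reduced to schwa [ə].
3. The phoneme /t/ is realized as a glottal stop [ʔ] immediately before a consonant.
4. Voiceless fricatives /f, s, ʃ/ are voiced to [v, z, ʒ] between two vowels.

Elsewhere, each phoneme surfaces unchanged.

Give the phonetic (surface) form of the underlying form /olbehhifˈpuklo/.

[əlbəhhəfˈpuklə]

/o/ meets the environment for rule 2 (in an unstressed syllable) → [ə].
/l/ stays [l].
/b/ (between /l/ and /e/) is unaffected → [b].
/e/ meets the environment for rule 2 (in an unstressed syllable) → [ə].
/h/ (between /e/ and /h/): no rule targets it → [h].
/h/ — not in any rule's target class → [h].
Rule 2 applies to /i/ (between /h/ and /f/: in an unstressed syllable) → [ə].
/f/ — between /i/ and /p/; rule 4 does not apply here → [f].
/p/ (between /f/ and /u/) is unaffected → [p].
/u/ (between /p/ and /k/): rule 2 targets it, but not in an unstressed syllable → unchanged [u].
/k/ — not in any rule's target class → [k].
/l/ (between /k/ and /o/) is unaffected → [l].
/o/ (word-final) occurs in an unstressed syllable → [ə] by rule 2.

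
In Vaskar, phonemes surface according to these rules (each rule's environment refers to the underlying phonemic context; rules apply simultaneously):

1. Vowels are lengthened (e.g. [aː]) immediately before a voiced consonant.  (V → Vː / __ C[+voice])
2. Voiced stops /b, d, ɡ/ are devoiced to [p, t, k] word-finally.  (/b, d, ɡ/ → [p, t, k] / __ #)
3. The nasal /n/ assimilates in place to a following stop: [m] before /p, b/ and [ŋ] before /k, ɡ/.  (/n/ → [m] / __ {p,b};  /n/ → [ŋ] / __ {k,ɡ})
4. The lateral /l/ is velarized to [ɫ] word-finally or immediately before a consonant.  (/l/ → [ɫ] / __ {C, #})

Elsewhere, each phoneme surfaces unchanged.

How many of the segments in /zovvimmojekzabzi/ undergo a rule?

4

Segments that undergo a rule: /o/ → [oː] (rule 1); /i/ → [iː] (rule 1); /o/ → [oː] (rule 1); /a/ → [aː] (rule 1).
All other segments surface unchanged.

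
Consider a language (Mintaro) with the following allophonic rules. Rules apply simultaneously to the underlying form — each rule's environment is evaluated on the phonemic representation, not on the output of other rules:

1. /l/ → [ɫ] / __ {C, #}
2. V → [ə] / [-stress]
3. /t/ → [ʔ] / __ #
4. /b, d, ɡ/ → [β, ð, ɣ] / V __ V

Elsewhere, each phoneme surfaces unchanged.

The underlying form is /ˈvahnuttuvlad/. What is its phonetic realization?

/v/ — not in any rule's target class → [v].
/a/ (between /v/ and /h/) fails the environment for rule 2, so it stays [a].
/h/ (between /a/ and /n/) is unaffected → [h].
/n/ (between /h/ and /u/): no rule targets it → [n].
/u/ (between /n/ and /t/): in an unstressed syllable, so rule 2 applies → [ə].
/t/ (between /u/ and /t/) is in the target of rule 3 but the environment (word-finally) is not met → [t].
/t/ (between /t/ and /u/) is in the target of rule 3 but the environment (word-finally) is not met → [t].
/u/ (between /t/ and /v/): in an unstressed syllable, so rule 2 applies → [ə].
/v/ stays [v].
/l/ (between /v/ and /a/) fails the environment for rule 1, so it stays [l].
Rule 2 applies to /a/ (between /l/ and /d/: in an unstressed syllable) → [ə].
/d/ (word-final): rule 4 targets it, but not between two vowels → unchanged [d].

[ˈvahnəttəvləd]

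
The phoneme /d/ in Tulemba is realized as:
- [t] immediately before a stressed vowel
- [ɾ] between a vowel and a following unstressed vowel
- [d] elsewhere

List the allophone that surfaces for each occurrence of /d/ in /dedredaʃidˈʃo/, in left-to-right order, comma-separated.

[d], [d], [ɾ], [d]

Occurrence 1 (position 1): no conditioning environment matches → elsewhere allophone [d].
Occurrence 2 (position 3): no conditioning environment matches → elsewhere allophone [d].
Occurrence 3 (position 6): between a vowel and a following unstressed vowel → [ɾ].
Occurrence 4 (position 10): no conditioning environment matches → elsewhere allophone [d].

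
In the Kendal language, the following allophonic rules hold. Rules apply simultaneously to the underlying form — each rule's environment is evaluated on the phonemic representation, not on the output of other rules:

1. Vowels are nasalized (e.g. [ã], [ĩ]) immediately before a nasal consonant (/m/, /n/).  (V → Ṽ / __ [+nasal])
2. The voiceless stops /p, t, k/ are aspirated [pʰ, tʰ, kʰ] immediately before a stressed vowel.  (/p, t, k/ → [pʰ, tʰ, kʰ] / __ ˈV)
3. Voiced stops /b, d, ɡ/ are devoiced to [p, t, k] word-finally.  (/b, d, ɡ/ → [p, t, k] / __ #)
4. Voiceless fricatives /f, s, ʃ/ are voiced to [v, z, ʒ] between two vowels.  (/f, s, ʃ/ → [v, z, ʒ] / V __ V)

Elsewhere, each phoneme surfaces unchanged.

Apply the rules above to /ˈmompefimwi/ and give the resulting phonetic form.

[ˈmõmpevĩmwi]

/m/ — not in any rule's target class → [m].
Rule 1 applies to /o/ (between /m/ and /m/: before a nasal consonant) → [õ].
/m/ (between /o/ and /p/) is unaffected → [m].
/p/ (between /m/ and /e/) is in the target of rule 2 but the environment (immediately before a stressed vowel) is not met → [p].
/e/ (between /p/ and /f/) is in the target of rule 1 but the environment (before a nasal consonant) is not met → [e].
/f/ — between /e/ and /i/, between two vowels — surfaces as [v] (rule 4).
/i/ — between /f/ and /m/, before a nasal consonant — surfaces as [ĩ] (rule 1).
/m/ (between /i/ and /w/) is unaffected → [m].
/w/ stays [w].
/i/ (word-final): rule 1 targets it, but not before a nasal consonant → unchanged [i].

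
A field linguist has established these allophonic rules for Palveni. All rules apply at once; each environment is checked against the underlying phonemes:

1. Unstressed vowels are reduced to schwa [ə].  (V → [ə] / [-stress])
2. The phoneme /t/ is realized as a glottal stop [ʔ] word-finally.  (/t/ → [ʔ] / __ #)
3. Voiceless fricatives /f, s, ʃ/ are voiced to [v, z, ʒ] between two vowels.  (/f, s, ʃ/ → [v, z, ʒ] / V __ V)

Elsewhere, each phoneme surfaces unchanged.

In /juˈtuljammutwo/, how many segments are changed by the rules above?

Segments that undergo a rule: /u/ → [ə] (rule 1); /a/ → [ə] (rule 1); /u/ → [ə] (rule 1); /o/ → [ə] (rule 1).
All other segments surface unchanged.

4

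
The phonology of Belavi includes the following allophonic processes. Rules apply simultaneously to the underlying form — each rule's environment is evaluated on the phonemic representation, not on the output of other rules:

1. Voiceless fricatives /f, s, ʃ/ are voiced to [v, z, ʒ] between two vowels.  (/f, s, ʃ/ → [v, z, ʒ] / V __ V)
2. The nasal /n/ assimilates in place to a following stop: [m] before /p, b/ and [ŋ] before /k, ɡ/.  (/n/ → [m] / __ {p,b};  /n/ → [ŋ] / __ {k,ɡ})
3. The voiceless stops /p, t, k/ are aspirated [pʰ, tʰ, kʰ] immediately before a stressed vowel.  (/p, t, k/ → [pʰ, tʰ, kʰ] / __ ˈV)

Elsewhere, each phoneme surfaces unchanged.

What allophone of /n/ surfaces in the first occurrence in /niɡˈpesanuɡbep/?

[n]

/n/ (word-initial): rule 2 targets it, but not before a labial or velar stop → unchanged [n].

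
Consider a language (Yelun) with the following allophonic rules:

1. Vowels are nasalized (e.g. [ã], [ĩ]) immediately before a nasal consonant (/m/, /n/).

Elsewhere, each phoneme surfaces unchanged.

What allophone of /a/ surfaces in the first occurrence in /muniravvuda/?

/a/ (between /r/ and /v/): rule 1 targets it, but not before a nasal consonant → unchanged [a].

[a]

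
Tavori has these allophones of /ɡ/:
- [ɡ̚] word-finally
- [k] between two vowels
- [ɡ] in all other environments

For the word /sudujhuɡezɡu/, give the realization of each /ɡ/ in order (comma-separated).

Occurrence 1 (position 8): between two vowels → [k].
Occurrence 2 (position 11): no conditioning environment matches → elsewhere allophone [ɡ].

[k], [ɡ]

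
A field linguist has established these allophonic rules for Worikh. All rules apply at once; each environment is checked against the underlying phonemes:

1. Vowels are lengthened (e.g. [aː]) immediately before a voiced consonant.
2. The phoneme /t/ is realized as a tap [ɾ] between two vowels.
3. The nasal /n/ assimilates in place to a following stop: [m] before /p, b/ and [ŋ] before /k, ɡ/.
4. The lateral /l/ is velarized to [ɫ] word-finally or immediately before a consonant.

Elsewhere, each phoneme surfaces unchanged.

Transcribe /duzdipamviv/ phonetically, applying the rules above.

/d/ (word-initial): no rule targets it → [d].
/u/ (between /d/ and /z/) occurs before a voiced consonant → [uː] by rule 1.
/z/ stays [z].
/d/ (between /z/ and /i/): no rule targets it → [d].
/i/ (between /d/ and /p/) is in the target of rule 1 but the environment (before a voiced consonant) is not met → [i].
/p/ (between /i/ and /a/) is unaffected → [p].
/a/ meets the environment for rule 1 (before a voiced consonant) → [aː].
/m/ (between /a/ and /v/): no rule targets it → [m].
/v/ stays [v].
/i/ meets the environment for rule 1 (before a voiced consonant) → [iː].
/v/ — not in any rule's target class → [v].

[duːzdipaːmviːv]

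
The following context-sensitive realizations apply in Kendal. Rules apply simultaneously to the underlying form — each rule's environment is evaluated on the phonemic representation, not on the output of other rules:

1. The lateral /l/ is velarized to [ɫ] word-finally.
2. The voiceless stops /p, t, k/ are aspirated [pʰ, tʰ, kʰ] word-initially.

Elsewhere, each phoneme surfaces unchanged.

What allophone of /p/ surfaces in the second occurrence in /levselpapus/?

/p/ — between /a/ and /u/; rule 2 does not apply here → [p].

[p]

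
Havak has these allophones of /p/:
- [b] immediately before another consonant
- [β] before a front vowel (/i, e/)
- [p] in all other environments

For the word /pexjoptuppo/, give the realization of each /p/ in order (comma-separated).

Occurrence 1 (position 1): before a front vowel (/i, e/) → [β].
Occurrence 2 (position 6): immediately before another consonant → [b].
Occurrence 3 (position 9): immediately before another consonant → [b].
Occurrence 4 (position 10): no conditioning environment matches → elsewhere allophone [p].

[β], [b], [b], [p]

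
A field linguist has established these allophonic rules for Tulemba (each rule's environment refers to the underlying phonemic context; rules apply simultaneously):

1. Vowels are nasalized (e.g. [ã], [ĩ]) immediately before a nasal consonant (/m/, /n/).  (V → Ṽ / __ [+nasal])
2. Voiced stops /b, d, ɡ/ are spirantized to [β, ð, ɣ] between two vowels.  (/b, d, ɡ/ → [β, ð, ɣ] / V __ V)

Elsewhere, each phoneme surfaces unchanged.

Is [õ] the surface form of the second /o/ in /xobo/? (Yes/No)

/o/ (word-final): rule 1 targets it, but not before a nasal consonant → unchanged [o].
The actual realization is [o], not [õ].

No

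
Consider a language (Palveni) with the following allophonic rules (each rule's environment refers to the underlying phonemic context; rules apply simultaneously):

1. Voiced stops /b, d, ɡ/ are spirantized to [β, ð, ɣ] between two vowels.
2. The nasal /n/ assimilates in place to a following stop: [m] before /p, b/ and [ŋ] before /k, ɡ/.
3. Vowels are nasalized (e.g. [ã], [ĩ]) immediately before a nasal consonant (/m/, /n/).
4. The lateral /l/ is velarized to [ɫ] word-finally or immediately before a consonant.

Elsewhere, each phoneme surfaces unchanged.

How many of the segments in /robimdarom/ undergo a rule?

Segments that undergo a rule: /b/ → [β] (rule 1); /i/ → [ĩ] (rule 3); /o/ → [õ] (rule 3).
All other segments surface unchanged.

3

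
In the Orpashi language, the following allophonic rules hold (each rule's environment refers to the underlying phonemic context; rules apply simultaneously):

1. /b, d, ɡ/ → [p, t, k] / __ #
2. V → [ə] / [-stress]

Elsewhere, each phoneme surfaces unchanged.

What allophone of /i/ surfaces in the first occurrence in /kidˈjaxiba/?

Rule 2 applies to /i/ (between /k/ and /d/: in an unstressed syllable) → [ə].

[ə]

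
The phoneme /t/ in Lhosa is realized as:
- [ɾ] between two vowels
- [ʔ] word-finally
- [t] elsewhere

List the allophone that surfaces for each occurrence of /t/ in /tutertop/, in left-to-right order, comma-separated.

Occurrence 1 (position 1): no conditioning environment matches → elsewhere allophone [t].
Occurrence 2 (position 3): between two vowels → [ɾ].
Occurrence 3 (position 6): no conditioning environment matches → elsewhere allophone [t].

[t], [ɾ], [t]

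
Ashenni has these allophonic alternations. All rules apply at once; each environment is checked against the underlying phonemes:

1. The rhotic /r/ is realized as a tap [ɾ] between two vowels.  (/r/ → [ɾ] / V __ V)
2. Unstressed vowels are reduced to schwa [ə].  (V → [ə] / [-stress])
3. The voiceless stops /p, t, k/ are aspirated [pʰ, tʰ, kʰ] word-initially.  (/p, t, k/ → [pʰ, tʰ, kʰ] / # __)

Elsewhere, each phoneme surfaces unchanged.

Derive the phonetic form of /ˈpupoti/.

[ˈpʰupətə]

Rule 3 applies to /p/ (word-initial: word-initially) → [pʰ].
/u/ — between /p/ and /p/; rule 2 does not apply here → [u].
/p/ (between /u/ and /o/) is in the target of rule 3 but the environment (word-initially) is not met → [p].
/o/ (between /p/ and /t/) occurs in an unstressed syllable → [ə] by rule 2.
/t/ — between /o/ and /i/; rule 3 does not apply here → [t].
/i/ meets the environment for rule 2 (in an unstressed syllable) → [ə].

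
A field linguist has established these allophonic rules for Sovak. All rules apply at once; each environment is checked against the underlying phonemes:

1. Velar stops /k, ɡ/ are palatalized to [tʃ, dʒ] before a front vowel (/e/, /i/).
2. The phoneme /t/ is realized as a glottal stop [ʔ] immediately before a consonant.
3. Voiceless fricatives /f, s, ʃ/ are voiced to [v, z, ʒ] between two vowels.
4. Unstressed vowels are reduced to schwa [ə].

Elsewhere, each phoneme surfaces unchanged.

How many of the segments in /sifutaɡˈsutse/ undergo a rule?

Segments that undergo a rule: /i/ → [ə] (rule 4); /f/ → [v] (rule 3); /u/ → [ə] (rule 4); /a/ → [ə] (rule 4); /t/ → [ʔ] (rule 2); /e/ → [ə] (rule 4).
All other segments surface unchanged.

6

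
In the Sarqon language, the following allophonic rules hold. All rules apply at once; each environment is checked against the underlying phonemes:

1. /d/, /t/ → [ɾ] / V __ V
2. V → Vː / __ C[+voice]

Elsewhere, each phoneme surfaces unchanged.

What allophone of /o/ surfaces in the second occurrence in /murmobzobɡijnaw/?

/o/ — between /z/ and /b/, before a voiced consonant — surfaces as [oː] (rule 2).

[oː]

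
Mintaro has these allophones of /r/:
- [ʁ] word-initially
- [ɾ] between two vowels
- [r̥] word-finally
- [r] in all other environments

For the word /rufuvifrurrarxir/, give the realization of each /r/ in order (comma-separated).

[ʁ], [r], [r], [r], [r], [r̥]

Occurrence 1 (position 1): word-initially → [ʁ].
Occurrence 2 (position 8): no conditioning environment matches → elsewhere allophone [r].
Occurrence 3 (position 10): no conditioning environment matches → elsewhere allophone [r].
Occurrence 4 (position 11): no conditioning environment matches → elsewhere allophone [r].
Occurrence 5 (position 13): no conditioning environment matches → elsewhere allophone [r].
Occurrence 6 (position 16): word-finally → [r̥].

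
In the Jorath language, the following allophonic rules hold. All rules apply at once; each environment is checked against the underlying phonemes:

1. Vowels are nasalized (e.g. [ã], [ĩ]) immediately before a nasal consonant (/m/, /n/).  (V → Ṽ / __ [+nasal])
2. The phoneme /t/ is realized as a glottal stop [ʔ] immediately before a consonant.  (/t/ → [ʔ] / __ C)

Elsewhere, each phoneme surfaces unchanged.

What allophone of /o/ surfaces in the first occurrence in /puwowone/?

/o/ (between /w/ and /w/) fails the environment for rule 1, so it stays [o].

[o]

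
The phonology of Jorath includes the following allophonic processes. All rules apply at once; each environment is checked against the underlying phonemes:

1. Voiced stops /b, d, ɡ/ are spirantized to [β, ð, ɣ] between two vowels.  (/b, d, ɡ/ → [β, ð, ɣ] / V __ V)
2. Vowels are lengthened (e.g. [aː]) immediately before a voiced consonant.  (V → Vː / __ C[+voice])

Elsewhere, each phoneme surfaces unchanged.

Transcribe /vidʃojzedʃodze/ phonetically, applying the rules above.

[viːdʃoːjzeːdʃoːdze]

/v/ (word-initial) is unaffected → [v].
/i/ (between /v/ and /d/) occurs before a voiced consonant → [iː] by rule 2.
/d/ — between /i/ and /ʃ/; rule 1 does not apply here → [d].
/ʃ/ (between /d/ and /o/): no rule targets it → [ʃ].
Rule 2 applies to /o/ (between /ʃ/ and /j/: before a voiced consonant) → [oː].
/j/ — not in any rule's target class → [j].
/z/ — not in any rule's target class → [z].
/e/ (between /z/ and /d/): before a voiced consonant, so rule 2 applies → [eː].
/d/ (between /e/ and /ʃ/) fails the environment for rule 1, so it stays [d].
/ʃ/ stays [ʃ].
/o/ meets the environment for rule 2 (before a voiced consonant) → [oː].
/d/ (between /o/ and /z/) is in the target of rule 1 but the environment (between two vowels) is not met → [d].
/z/ (between /d/ and /e/) is unaffected → [z].
/e/ (word-final): rule 2 targets it, but not before a voiced consonant → unchanged [e].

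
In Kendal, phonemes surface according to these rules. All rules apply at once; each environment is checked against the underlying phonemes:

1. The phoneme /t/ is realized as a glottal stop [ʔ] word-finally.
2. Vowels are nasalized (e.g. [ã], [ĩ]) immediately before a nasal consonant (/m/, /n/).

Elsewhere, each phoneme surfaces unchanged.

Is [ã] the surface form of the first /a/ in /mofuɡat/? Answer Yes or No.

/a/ (between /ɡ/ and /t/): rule 2 targets it, but not before a nasal consonant → unchanged [a].
The actual realization is [a], not [ã].

No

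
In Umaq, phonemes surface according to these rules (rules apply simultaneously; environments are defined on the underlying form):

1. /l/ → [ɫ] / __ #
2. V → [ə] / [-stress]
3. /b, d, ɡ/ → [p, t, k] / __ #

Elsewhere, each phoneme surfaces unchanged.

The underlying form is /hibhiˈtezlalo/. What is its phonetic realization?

[həbhəˈtezlələ]

/h/ (word-initial): no rule targets it → [h].
/i/ meets the environment for rule 2 (in an unstressed syllable) → [ə].
/b/ (between /i/ and /h/): rule 3 targets it, but not word-finally → unchanged [b].
/h/ stays [h].
/i/ (between /h/ and /t/): in an unstressed syllable, so rule 2 applies → [ə].
/t/ (between /i/ and /e/): no rule targets it → [t].
/e/ — between /t/ and /z/; rule 2 does not apply here → [e].
/z/ — not in any rule's target class → [z].
/l/ — between /z/ and /a/; rule 1 does not apply here → [l].
Rule 2 applies to /a/ (between /l/ and /l/: in an unstressed syllable) → [ə].
/l/ (between /a/ and /o/) fails the environment for rule 1, so it stays [l].
/o/ (word-final): in an unstressed syllable, so rule 2 applies → [ə].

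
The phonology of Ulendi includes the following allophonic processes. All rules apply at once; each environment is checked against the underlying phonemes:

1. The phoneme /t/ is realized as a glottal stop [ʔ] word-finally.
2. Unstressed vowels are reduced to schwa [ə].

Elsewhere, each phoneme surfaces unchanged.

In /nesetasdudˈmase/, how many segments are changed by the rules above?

Segments that undergo a rule: /e/ → [ə] (rule 2); /e/ → [ə] (rule 2); /a/ → [ə] (rule 2); /u/ → [ə] (rule 2); /e/ → [ə] (rule 2).
All other segments surface unchanged.

5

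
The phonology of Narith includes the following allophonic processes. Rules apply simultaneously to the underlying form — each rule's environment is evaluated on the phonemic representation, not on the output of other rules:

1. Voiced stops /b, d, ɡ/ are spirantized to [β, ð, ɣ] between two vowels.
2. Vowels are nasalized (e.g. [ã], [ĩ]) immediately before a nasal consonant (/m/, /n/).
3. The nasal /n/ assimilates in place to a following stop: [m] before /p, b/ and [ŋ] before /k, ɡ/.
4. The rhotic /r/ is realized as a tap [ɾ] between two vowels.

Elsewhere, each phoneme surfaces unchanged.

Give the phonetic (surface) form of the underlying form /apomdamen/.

/a/ (word-initial) fails the environment for rule 2, so it stays [a].
/o/ (between /p/ and /m/): before a nasal consonant, so rule 2 applies → [õ].
/d/ (between /m/ and /a/) fails the environment for rule 1, so it stays [d].
/a/ — between /d/ and /m/, before a nasal consonant — surfaces as [ã] (rule 2).
/e/ (between /m/ and /n/): before a nasal consonant, so rule 2 applies → [ẽ].
/n/ — word-final; rule 3 does not apply here → [n].

[apõmdãmẽn]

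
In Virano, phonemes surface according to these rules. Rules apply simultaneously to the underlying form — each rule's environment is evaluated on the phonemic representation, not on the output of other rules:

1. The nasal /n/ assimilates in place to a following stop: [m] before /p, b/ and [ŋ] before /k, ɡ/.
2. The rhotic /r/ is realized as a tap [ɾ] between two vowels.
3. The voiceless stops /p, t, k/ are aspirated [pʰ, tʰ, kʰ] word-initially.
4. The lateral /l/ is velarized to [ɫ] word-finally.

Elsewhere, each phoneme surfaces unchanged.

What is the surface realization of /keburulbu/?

[kʰebuɾulbu]

Rule 3 applies to /k/ (word-initial: word-initially) → [kʰ].
/e/ (between /k/ and /b/) is unaffected → [e].
/b/ (between /e/ and /u/): no rule targets it → [b].
/u/ (between /b/ and /r/): no rule targets it → [u].
Rule 2 applies to /r/ (between /u/ and /u/: between two vowels) → [ɾ].
/u/ — not in any rule's target class → [u].
/l/ — between /u/ and /b/; rule 4 does not apply here → [l].
/b/ — not in any rule's target class → [b].
/u/ — not in any rule's target class → [u].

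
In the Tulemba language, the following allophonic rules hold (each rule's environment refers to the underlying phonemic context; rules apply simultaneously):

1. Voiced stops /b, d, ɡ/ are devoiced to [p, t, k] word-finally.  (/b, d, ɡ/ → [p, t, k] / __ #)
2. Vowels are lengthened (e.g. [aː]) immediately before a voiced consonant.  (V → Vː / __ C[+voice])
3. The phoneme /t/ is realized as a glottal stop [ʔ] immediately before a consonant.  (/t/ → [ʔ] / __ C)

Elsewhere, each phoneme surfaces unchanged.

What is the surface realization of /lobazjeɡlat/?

/l/ (word-initial): no rule targets it → [l].
/o/ (between /l/ and /b/) occurs before a voiced consonant → [oː] by rule 2.
/b/ (between /o/ and /a/) is in the target of rule 1 but the environment (word-finally) is not met → [b].
/a/ — between /b/ and /z/, before a voiced consonant — surfaces as [aː] (rule 2).
/z/ stays [z].
/j/ — not in any rule's target class → [j].
/e/ meets the environment for rule 2 (before a voiced consonant) → [eː].
/ɡ/ (between /e/ and /l/): rule 1 targets it, but not word-finally → unchanged [ɡ].
/l/ (between /ɡ/ and /a/) is unaffected → [l].
/a/ (between /l/ and /t/) is in the target of rule 2 but the environment (before a voiced consonant) is not met → [a].
/t/ — word-final; rule 3 does not apply here → [t].

[loːbaːzjeːɡlat]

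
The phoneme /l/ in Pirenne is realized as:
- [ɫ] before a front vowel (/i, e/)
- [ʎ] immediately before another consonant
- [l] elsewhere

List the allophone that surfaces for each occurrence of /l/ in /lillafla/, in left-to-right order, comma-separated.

[ɫ], [ʎ], [l], [l]

Occurrence 1 (position 1): before a front vowel (/i, e/) → [ɫ].
Occurrence 2 (position 3): immediately before another consonant → [ʎ].
Occurrence 3 (position 4): no conditioning environment matches → elsewhere allophone [l].
Occurrence 4 (position 7): no conditioning environment matches → elsewhere allophone [l].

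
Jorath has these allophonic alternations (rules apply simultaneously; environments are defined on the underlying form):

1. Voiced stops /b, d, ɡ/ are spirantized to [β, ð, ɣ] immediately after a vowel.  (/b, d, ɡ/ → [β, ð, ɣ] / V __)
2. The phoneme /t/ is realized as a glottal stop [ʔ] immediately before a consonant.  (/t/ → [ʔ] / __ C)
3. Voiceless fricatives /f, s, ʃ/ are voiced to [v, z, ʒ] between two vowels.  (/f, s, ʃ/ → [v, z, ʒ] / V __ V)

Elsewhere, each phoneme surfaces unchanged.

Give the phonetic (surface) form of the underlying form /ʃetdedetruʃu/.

[ʃeʔdeðeʔruʒu]

/ʃ/ (word-initial) fails the environment for rule 3, so it stays [ʃ].
/t/ — between /e/ and /d/, immediately before a consonant — surfaces as [ʔ] (rule 2).
/d/ (between /t/ and /e/) is in the target of rule 1 but the environment (immediately after a vowel) is not met → [d].
/d/ (between /e/ and /e/) occurs immediately after a vowel → [ð] by rule 1.
/t/ meets the environment for rule 2 (immediately before a consonant) → [ʔ].
/ʃ/ — between /u/ and /u/, between two vowels — surfaces as [ʒ] (rule 3).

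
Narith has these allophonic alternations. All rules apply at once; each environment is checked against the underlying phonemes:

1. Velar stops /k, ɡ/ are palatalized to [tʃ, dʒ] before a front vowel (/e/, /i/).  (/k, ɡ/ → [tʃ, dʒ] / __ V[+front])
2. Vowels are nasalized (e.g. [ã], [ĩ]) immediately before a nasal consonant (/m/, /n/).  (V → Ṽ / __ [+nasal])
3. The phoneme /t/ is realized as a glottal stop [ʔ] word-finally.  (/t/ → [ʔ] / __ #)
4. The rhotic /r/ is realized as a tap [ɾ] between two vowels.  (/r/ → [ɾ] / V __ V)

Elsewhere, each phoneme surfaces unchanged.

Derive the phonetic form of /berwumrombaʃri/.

[berwũmrõmbaʃri]

/b/ — not in any rule's target class → [b].
/e/ (between /b/ and /r/) fails the environment for rule 2, so it stays [e].
/r/ — between /e/ and /w/; rule 4 does not apply here → [r].
/w/ stays [w].
/u/ (between /w/ and /m/): before a nasal consonant, so rule 2 applies → [ũ].
/m/ (between /u/ and /r/) is unaffected → [m].
/r/ (between /m/ and /o/) fails the environment for rule 4, so it stays [r].
/o/ — between /r/ and /m/, before a nasal consonant — surfaces as [õ] (rule 2).
/m/ — not in any rule's target class → [m].
/b/ (between /m/ and /a/) is unaffected → [b].
/a/ (between /b/ and /ʃ/) fails the environment for rule 2, so it stays [a].
/ʃ/ — not in any rule's target class → [ʃ].
/r/ (between /ʃ/ and /i/): rule 4 targets it, but not between two vowels → unchanged [r].
/i/ (word-final) fails the environment for rule 2, so it stays [i].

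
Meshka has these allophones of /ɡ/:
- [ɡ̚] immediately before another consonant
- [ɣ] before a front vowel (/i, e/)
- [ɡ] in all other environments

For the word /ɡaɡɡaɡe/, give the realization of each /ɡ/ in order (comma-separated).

[ɡ], [ɡ̚], [ɡ], [ɣ]

Occurrence 1 (position 1): no conditioning environment matches → elsewhere allophone [ɡ].
Occurrence 2 (position 3): immediately before another consonant → [ɡ̚].
Occurrence 3 (position 4): no conditioning environment matches → elsewhere allophone [ɡ].
Occurrence 4 (position 6): before a front vowel (/i, e/) → [ɣ].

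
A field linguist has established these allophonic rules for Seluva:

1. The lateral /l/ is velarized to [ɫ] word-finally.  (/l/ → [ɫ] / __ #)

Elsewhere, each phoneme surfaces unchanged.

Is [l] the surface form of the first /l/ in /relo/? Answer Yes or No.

Yes

/l/ (between /e/ and /o/) is in the target of rule 1 but the environment (word-finally) is not met → [l].
The actual realization is [l], which matches [l].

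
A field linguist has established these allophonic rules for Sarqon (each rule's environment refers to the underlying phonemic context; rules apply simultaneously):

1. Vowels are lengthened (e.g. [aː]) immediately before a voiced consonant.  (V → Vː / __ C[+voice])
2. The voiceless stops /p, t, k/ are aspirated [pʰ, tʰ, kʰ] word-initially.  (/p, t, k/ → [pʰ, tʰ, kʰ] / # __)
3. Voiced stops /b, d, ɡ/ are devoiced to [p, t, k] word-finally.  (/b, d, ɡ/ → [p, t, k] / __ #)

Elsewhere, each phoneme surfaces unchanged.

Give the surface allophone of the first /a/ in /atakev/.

/a/ (word-initial) fails the environment for rule 1, so it stays [a].

[a]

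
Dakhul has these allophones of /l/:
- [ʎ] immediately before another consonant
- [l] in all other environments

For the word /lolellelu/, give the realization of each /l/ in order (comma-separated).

Occurrence 1 (position 1): no conditioning environment matches → elsewhere allophone [l].
Occurrence 2 (position 3): no conditioning environment matches → elsewhere allophone [l].
Occurrence 3 (position 5): immediately before another consonant → [ʎ].
Occurrence 4 (position 6): no conditioning environment matches → elsewhere allophone [l].
Occurrence 5 (position 8): no conditioning environment matches → elsewhere allophone [l].

[l], [l], [ʎ], [l], [l]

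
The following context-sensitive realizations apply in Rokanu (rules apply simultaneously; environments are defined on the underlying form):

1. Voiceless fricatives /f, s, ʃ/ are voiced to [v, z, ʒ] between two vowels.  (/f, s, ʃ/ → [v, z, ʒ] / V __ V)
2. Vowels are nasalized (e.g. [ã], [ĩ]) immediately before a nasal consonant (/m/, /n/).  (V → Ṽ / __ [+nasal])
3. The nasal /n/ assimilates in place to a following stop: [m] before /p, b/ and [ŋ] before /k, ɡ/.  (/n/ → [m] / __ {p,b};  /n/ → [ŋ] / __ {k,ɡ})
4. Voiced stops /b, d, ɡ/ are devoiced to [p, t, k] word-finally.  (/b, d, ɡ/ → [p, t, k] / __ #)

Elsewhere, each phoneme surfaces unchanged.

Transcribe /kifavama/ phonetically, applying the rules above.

/i/ (between /k/ and /f/): rule 2 targets it, but not before a nasal consonant → unchanged [i].
/f/ — between /i/ and /a/, between two vowels — surfaces as [v] (rule 1).
/a/ (between /f/ and /v/) is in the target of rule 2 but the environment (before a nasal consonant) is not met → [a].
/a/ — between /v/ and /m/, before a nasal consonant — surfaces as [ã] (rule 2).
/a/ — word-final; rule 2 does not apply here → [a].

[kivavãma]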